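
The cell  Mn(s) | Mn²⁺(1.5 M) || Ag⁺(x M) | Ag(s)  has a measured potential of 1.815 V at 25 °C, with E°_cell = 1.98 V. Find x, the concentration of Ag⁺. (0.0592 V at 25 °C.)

From the Nernst equation, log Q = n(E° − E)/0.0592 = 2(1.98 − 1.815)/0.0592 = 5.574, so Q = 3.75 × 10^5.
With Q = [Mn²⁺]/[Ag⁺]^2 and the known concentrations, [Ag⁺]^2 in the denominator gives [Ag⁺] = 0.002 M.

0.002 M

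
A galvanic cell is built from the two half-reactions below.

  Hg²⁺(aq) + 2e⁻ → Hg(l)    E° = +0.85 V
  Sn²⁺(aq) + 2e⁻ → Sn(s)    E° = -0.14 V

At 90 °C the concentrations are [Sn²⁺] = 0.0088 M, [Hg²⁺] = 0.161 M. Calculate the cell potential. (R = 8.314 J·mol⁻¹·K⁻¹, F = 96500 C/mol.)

1.04 V

The Hg²⁺/Hg couple has the higher reduction potential and acts as the cathode, so E°_cell = +0.85 − (-0.14) = 0.99 V.
Balancing electrons gives n = 2; the reaction quotient is Q = [Sn²⁺]/[Hg²⁺] = 0.0547.
E = E° − (RT/nF) ln Q = 0.99 − (8.314×363)/(2×96500) × (-2.907) = 0.990 + 0.045 = 1.035 V.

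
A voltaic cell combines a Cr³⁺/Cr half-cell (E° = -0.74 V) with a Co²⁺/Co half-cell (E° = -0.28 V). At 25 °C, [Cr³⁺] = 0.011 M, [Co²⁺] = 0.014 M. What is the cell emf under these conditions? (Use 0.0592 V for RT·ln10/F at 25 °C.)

The Co²⁺/Co couple has the higher reduction potential and acts as the cathode, so E°_cell = -0.28 − (-0.74) = 0.46 V.
Balancing electrons gives n = 6; the reaction quotient is Q = [Cr³⁺]^2/[Co²⁺]^3 = 44.1.
At 25 °C, E = E° − (0.0592/n) log Q = 0.46 − (0.0592/6)(1.644) = 0.460 − 0.016 = 0.444 V.

0.444 V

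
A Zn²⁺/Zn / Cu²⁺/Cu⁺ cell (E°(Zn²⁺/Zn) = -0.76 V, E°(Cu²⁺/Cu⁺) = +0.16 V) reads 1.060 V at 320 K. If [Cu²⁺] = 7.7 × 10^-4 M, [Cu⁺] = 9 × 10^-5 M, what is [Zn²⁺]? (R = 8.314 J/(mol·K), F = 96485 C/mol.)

0.0028 M

From the Nernst equation, ln Q = nF(E° − E)/RT = 2×96485×(0.92 − 1.060)/(8.314×320) = -10.154, so Q = 3.89 × 10^-5.
With Q = [Zn²⁺]·[Cu⁺]^2/[Cu²⁺]^2 and the known concentrations, [Zn²⁺] in the numerator gives [Zn²⁺] = 0.0028 M.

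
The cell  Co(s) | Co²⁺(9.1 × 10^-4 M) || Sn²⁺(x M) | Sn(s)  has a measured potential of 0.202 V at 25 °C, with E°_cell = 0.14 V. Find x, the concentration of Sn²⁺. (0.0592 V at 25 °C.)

0.11 M

From the Nernst equation, log Q = n(E° − E)/0.0592 = 2(0.14 − 0.202)/0.0592 = -2.095, so Q = 0.00804.
With Q = [Co²⁺]/[Sn²⁺] and the known concentrations, [Sn²⁺] in the denominator gives [Sn²⁺] = 0.11 M.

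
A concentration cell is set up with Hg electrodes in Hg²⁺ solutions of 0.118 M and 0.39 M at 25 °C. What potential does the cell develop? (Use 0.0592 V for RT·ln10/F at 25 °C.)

Both half-cells are Hg²⁺/Hg, so E°_cell = 0. The concentrated side is the cathode; the cell reaction moves Hg²⁺ from high to low concentration with n = 2.
Q = [Hg²⁺]_dilute/[Hg²⁺]_conc = 0.118/0.39 = 0.303.
E = 0 − (0.0592/2) log Q = −(0.0592/2)(-0.519) = 0.0154 V.

0.015 V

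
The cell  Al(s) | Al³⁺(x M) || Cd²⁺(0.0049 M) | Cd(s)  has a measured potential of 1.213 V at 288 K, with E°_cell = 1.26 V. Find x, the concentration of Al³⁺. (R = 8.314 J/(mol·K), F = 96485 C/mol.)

From the Nernst equation, ln Q = nF(E° − E)/RT = 6×96485×(1.26 − 1.213)/(8.314×288) = 11.363, so Q = 8.61 × 10^4.
With Q = [Al³⁺]^2/[Cd²⁺]^3 and the known concentrations, [Al³⁺]^2 in the numerator gives [Al³⁺] = 0.1 M.

0.1 M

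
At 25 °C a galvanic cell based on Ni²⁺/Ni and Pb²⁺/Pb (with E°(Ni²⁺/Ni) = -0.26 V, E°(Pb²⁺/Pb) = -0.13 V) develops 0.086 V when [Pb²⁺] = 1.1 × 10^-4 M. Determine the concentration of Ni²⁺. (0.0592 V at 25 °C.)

0.0034 M

From the Nernst equation, log Q = n(E° − E)/0.0592 = 2(0.13 − 0.086)/0.0592 = 1.486, so Q = 30.7.
With Q = [Ni²⁺]/[Pb²⁺] and the known concentrations, [Ni²⁺] in the numerator gives [Ni²⁺] = 0.0034 M.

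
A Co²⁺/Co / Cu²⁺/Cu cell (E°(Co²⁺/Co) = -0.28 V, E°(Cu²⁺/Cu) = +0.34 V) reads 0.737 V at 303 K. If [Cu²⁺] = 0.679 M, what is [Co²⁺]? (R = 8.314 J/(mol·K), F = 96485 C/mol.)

8.7 × 10^-5 M

From the Nernst equation, ln Q = nF(E° − E)/RT = 2×96485×(0.62 − 0.737)/(8.314×303) = -8.962, so Q = 1.28 × 10^-4.
With Q = [Co²⁺]/[Cu²⁺] and the known concentrations, [Co²⁺] in the numerator gives [Co²⁺] = 8.7 × 10^-5 M.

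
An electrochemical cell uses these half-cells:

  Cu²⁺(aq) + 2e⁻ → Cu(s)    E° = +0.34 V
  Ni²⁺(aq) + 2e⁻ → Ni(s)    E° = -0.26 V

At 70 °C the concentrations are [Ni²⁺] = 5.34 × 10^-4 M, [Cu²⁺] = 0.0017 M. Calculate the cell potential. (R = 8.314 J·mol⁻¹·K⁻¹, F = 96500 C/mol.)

The Cu²⁺/Cu couple has the higher reduction potential and acts as the cathode, so E°_cell = +0.34 − (-0.26) = 0.60 V.
Balancing electrons gives n = 2; the reaction quotient is Q = [Ni²⁺]/[Cu²⁺] = 0.314.
E = E° − (RT/nF) ln Q = 0.60 − (8.314×343)/(2×96500) × (-1.158) = 0.600 + 0.017 = 0.617 V.

0.617 V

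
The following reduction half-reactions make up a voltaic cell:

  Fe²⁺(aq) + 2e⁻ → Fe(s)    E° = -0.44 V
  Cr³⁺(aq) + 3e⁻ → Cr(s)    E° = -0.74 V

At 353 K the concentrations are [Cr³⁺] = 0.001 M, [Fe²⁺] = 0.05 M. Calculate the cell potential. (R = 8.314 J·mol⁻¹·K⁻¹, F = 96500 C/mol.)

The Fe²⁺/Fe couple has the higher reduction potential and acts as the cathode, so E°_cell = -0.44 − (-0.74) = 0.30 V.
Balancing electrons gives n = 6; the reaction quotient is Q = [Cr³⁺]^2/[Fe²⁺]^3 = 0.00800.
E = E° − (RT/nF) ln Q = 0.30 − (8.314×353)/(6×96500) × (-4.828) = 0.300 + 0.024 = 0.324 V.

0.324 V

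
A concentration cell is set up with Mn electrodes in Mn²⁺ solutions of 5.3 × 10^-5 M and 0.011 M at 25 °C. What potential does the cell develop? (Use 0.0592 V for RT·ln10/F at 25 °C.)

Both half-cells are Mn²⁺/Mn, so E°_cell = 0. The concentrated side is the cathode; the cell reaction moves Mn²⁺ from high to low concentration with n = 2.
Q = [Mn²⁺]_dilute/[Mn²⁺]_conc = 5.3 × 10^-5/0.011 = 0.00482.
E = 0 − (0.0592/2) log Q = −(0.0592/2)(-2.317) = 0.0686 V.

0.069 V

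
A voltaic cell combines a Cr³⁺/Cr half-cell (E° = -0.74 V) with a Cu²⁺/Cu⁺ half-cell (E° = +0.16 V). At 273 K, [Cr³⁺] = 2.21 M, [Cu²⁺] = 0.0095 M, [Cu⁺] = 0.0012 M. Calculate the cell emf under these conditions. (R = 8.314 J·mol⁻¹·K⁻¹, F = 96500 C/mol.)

0.942 V

The Cu²⁺/Cu⁺ couple has the higher reduction potential and acts as the cathode, so E°_cell = +0.16 − (-0.74) = 0.90 V.
Balancing electrons gives n = 3; the reaction quotient is Q = [Cr³⁺]·[Cu⁺]^3/[Cu²⁺]^3 = 0.00445.
E = E° − (RT/nF) ln Q = 0.90 − (8.314×273)/(3×96500) × (-5.414) = 0.900 + 0.042 = 0.942 V.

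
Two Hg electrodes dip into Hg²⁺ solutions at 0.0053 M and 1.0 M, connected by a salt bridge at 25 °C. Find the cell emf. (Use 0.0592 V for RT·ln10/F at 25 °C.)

Both half-cells are Hg²⁺/Hg, so E°_cell = 0. The concentrated side is the cathode; the cell reaction moves Hg²⁺ from high to low concentration with n = 2.
Q = [Hg²⁺]_dilute/[Hg²⁺]_conc = 0.0053/1.0 = 0.00530.
E = 0 − (0.0592/2) log Q = −(0.0592/2)(-2.276) = 0.0674 V.

0.067 V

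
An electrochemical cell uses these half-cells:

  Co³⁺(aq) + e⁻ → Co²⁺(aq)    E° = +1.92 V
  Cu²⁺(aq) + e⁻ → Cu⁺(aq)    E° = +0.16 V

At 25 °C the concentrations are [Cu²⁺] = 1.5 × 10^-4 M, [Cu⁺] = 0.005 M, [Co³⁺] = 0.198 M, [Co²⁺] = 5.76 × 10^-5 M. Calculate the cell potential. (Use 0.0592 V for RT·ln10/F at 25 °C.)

2.06 V

The Co³⁺/Co²⁺ couple has the higher reduction potential and acts as the cathode, so E°_cell = +1.92 − (+0.16) = 1.76 V.
Balancing electrons gives n = 1; the reaction quotient is Q = [Cu²⁺]·[Co²⁺]/([Cu⁺]·[Co³⁺]) = 8.73 × 10^-6.
At 25 °C, E = E° − (0.0592/n) log Q = 1.76 − (0.0592/1)(-5.059) = 1.760 + 0.299 = 2.059 V.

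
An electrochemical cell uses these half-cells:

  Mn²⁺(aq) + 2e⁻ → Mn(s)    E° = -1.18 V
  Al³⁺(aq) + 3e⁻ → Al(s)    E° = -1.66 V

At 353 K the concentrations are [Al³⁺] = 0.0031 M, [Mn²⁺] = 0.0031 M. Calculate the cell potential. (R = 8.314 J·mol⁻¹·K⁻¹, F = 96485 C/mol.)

The Mn²⁺/Mn couple has the higher reduction potential and acts as the cathode, so E°_cell = -1.18 − (-1.66) = 0.48 V.
Balancing electrons gives n = 6; the reaction quotient is Q = [Al³⁺]^2/[Mn²⁺]^3 = 323.
E = E° − (RT/nF) ln Q = 0.48 − (8.314×353)/(6×96485) × (5.776) = 0.480 − 0.029 = 0.451 V.

0.451 V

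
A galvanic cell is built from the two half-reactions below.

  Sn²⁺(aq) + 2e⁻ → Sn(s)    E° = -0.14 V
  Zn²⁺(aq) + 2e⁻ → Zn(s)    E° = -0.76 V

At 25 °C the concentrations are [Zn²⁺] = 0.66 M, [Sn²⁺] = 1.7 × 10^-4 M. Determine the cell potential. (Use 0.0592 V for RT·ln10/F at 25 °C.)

0.514 V

The Sn²⁺/Sn couple has the higher reduction potential and acts as the cathode, so E°_cell = -0.14 − (-0.76) = 0.62 V.
Balancing electrons gives n = 2; the reaction quotient is Q = [Zn²⁺]/[Sn²⁺] = 3880.
At 25 °C, E = E° − (0.0592/n) log Q = 0.62 − (0.0592/2)(3.589) = 0.620 − 0.106 = 0.514 V.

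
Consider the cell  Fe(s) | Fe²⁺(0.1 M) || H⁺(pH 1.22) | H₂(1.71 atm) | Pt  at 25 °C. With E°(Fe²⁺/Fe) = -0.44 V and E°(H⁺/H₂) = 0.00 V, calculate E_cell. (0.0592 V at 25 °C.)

The hydrogen couple is the cathode, so E°_cell = 0.44 V; n = 2.
[H⁺] = 10^(−1.22) = 0.060 M, and Q = [Fe²⁺]·P(H₂) / [H⁺]^2 = 47.1.
E = E° − (0.0592/2) log Q = 0.44 − (0.0592/2)(1.673) = 0.390 V.

0.39 V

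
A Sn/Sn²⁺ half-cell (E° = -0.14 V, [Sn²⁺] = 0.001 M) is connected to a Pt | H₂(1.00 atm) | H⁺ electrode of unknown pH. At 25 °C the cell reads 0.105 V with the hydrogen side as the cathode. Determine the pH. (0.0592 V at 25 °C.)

E°_cell = 0.14 V and n = 2.
log Q = n(E° − E)/0.0592 = 2×(0.14 − 0.105)/0.0592 = 1.182.
With Q = [Sn²⁺]·P(H₂) / [H⁺]^2, solving for [H⁺] gives log[H⁺] = -2.091, so pH = 2.09.

pH = 2.09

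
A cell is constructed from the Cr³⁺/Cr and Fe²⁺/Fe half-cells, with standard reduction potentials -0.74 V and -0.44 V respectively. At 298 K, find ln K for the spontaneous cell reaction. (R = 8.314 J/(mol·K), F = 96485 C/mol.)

ln K = 70.1

E°_cell = -0.44 − (-0.74) = 0.30 V, with n = 6 electrons transferred.
At equilibrium E = 0, so the Nernst equation gives ln K = nFE°/RT = (6)(96485)(0.30)/((8.314)(298)) = 70.10.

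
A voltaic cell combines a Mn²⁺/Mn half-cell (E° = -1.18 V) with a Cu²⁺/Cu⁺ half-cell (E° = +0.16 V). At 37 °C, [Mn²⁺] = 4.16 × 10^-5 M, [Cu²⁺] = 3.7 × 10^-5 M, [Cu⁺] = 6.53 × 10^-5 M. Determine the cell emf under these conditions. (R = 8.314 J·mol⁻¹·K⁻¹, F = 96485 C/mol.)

The Cu²⁺/Cu⁺ couple has the higher reduction potential and acts as the cathode, so E°_cell = +0.16 − (-1.18) = 1.34 V.
Balancing electrons gives n = 2; the reaction quotient is Q = [Mn²⁺]·[Cu⁺]^2/[Cu²⁺]^2 = 1.3 × 10^-4.
E = E° − (RT/nF) ln Q = 1.34 − (8.314×310)/(2×96485) × (-8.951) = 1.340 + 0.120 = 1.460 V.

1.46 V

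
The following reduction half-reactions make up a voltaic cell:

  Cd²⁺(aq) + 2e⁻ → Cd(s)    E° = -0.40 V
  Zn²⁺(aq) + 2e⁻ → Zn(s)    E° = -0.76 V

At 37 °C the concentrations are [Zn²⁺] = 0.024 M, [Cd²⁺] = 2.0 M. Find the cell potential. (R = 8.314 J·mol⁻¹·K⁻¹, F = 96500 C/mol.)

0.419 V

The Cd²⁺/Cd couple has the higher reduction potential and acts as the cathode, so E°_cell = -0.40 − (-0.76) = 0.36 V.
Balancing electrons gives n = 2; the reaction quotient is Q = [Zn²⁺]/[Cd²⁺] = 0.0120.
E = E° − (RT/nF) ln Q = 0.36 − (8.314×310)/(2×96500) × (-4.423) = 0.360 + 0.059 = 0.419 V.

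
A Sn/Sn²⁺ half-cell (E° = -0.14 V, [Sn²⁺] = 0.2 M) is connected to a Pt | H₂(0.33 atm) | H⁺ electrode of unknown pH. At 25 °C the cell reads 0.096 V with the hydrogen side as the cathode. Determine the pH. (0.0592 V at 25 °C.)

pH = 1.33

E°_cell = 0.14 V and n = 2.
log Q = n(E° − E)/0.0592 = 2×(0.14 − 0.096)/0.0592 = 1.486.
With Q = [Sn²⁺]·P(H₂) / [H⁺]^2, solving for [H⁺] gives log[H⁺] = -1.333, so pH = 1.33.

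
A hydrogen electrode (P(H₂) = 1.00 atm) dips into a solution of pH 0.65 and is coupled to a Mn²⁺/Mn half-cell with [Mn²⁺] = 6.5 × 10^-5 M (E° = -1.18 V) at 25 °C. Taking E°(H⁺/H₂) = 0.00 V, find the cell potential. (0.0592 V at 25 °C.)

The hydrogen couple is the cathode, so E°_cell = 1.18 V; n = 2.
[H⁺] = 10^(−0.65) = 0.22 M, and Q = [Mn²⁺]·P(H₂) / [H⁺]^2 = 0.00130.
E = E° − (0.0592/2) log Q = 1.18 − (0.0592/2)(-2.887) = 1.265 V.

1.27 V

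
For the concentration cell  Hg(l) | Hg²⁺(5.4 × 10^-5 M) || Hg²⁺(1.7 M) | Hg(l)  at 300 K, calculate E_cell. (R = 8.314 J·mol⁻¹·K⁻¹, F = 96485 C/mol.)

Both half-cells are Hg²⁺/Hg, so E°_cell = 0. The concentrated side is the cathode; the cell reaction moves Hg²⁺ from high to low concentration with n = 2.
Q = [Hg²⁺]_dilute/[Hg²⁺]_conc = 5.4 × 10^-5/1.7 = 3.18 × 10^-5.
E = 0 − (RT/nF) ln Q = −((8.314×300)/(2×96485))(-10.357) = 0.1339 V.

0.13 V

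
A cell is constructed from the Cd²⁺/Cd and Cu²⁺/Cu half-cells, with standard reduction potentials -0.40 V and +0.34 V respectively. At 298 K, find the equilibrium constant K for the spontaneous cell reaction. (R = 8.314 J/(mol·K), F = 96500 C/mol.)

E°_cell = +0.34 − (-0.40) = 0.74 V, with n = 2 electrons transferred.
At equilibrium E = 0, so the Nernst equation gives ln K = nFE°/RT = (2)(96500)(0.74)/((8.314)(298)) = 57.65.
K = e^57.65 = 1.1 × 10^25.

1.1 × 10^25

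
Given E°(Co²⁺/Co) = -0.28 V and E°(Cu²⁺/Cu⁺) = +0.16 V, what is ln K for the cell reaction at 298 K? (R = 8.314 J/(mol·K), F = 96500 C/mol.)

E°_cell = +0.16 − (-0.28) = 0.44 V, with n = 2 electrons transferred.
At equilibrium E = 0, so the Nernst equation gives ln K = nFE°/RT = (2)(96500)(0.44)/((8.314)(298)) = 34.28.

ln K = 34.3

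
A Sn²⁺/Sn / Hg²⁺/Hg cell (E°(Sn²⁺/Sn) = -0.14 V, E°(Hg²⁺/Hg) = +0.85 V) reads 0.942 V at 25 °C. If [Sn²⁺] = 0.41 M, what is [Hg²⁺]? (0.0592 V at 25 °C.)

From the Nernst equation, log Q = n(E° − E)/0.0592 = 2(0.99 − 0.942)/0.0592 = 1.622, so Q = 41.8.
With Q = [Sn²⁺]/[Hg²⁺] and the known concentrations, [Hg²⁺] in the denominator gives [Hg²⁺] = 0.0098 M.

0.0098 M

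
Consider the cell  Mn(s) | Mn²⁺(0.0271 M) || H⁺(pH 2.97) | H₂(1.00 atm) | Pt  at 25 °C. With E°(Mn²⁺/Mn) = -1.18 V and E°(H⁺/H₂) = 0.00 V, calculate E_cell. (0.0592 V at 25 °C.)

The hydrogen couple is the cathode, so E°_cell = 1.18 V; n = 2.
[H⁺] = 10^(−2.97) = 0.0011 M, and Q = [Mn²⁺]·P(H₂) / [H⁺]^2 = 2.36 × 10^4.
E = E° − (0.0592/2) log Q = 1.18 − (0.0592/2)(4.373) = 1.051 V.

1.05 V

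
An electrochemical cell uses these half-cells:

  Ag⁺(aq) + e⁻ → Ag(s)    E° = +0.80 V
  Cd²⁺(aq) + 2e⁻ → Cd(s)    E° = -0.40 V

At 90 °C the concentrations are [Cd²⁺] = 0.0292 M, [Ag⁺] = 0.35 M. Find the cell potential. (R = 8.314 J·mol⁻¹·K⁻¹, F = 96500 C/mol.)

1.22 V

The Ag⁺/Ag couple has the higher reduction potential and acts as the cathode, so E°_cell = +0.80 − (-0.40) = 1.20 V.
Balancing electrons gives n = 2; the reaction quotient is Q = [Cd²⁺]/[Ag⁺]^2 = 0.238.
E = E° − (RT/nF) ln Q = 1.20 − (8.314×363)/(2×96500) × (-1.434) = 1.200 + 0.022 = 1.222 V.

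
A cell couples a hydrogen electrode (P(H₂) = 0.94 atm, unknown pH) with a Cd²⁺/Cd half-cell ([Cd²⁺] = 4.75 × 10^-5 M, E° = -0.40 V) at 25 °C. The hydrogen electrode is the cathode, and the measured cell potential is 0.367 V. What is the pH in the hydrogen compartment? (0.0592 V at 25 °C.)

pH = 2.73

E°_cell = 0.40 V and n = 2.
log Q = n(E° − E)/0.0592 = 2×(0.40 − 0.367)/0.0592 = 1.115.
With Q = [Cd²⁺]·P(H₂) / [H⁺]^2, solving for [H⁺] gives log[H⁺] = -2.733, so pH = 2.73.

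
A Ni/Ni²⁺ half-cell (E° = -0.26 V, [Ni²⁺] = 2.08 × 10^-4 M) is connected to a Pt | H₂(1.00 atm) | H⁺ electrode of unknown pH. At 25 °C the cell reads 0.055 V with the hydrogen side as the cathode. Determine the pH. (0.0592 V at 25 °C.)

pH = 5.30

E°_cell = 0.26 V and n = 2.
log Q = n(E° − E)/0.0592 = 2×(0.26 − 0.055)/0.0592 = 6.926.
With Q = [Ni²⁺]·P(H₂) / [H⁺]^2, solving for [H⁺] gives log[H⁺] = -5.304, so pH = 5.30.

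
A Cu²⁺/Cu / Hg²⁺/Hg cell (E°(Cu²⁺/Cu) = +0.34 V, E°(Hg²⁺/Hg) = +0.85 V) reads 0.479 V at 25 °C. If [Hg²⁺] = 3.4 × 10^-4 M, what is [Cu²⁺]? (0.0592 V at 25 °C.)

From the Nernst equation, log Q = n(E° − E)/0.0592 = 2(0.51 − 0.479)/0.0592 = 1.047, so Q = 11.2.
With Q = [Cu²⁺]/[Hg²⁺] and the known concentrations, [Cu²⁺] in the numerator gives [Cu²⁺] = 0.0038 M.

0.0038 M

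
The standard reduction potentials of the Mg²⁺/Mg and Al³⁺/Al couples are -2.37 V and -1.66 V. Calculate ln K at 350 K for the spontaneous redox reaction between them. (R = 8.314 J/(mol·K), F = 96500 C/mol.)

ln K = 141.3

E°_cell = -1.66 − (-2.37) = 0.71 V, with n = 6 electrons transferred.
At equilibrium E = 0, so the Nernst equation gives ln K = nFE°/RT = (6)(96500)(0.71)/((8.314)(350)) = 141.27.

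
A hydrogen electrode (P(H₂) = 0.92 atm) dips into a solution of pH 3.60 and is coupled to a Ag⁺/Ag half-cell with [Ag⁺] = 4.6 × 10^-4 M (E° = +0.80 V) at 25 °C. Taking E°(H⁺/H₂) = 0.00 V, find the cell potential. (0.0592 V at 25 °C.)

The Ag⁺/Ag couple is the cathode, so E°_cell = 0.80 V; n = 2.
[H⁺] = 10^(−3.60) = 2.5 × 10^-4 M, and Q = [H⁺]^2 / ([Ag⁺]^2·P(H₂)) = 0.324.
E = E° − (0.0592/2) log Q = 0.80 − (0.0592/2)(-0.489) = 0.814 V.

0.81 V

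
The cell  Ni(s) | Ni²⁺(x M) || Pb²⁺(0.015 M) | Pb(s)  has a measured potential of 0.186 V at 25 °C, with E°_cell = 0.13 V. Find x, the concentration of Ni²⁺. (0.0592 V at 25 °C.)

From the Nernst equation, log Q = n(E° − E)/0.0592 = 2(0.13 − 0.186)/0.0592 = -1.892, so Q = 0.0128.
With Q = [Ni²⁺]/[Pb²⁺] and the known concentrations, [Ni²⁺] in the numerator gives [Ni²⁺] = 1.9 × 10^-4 M.

1.9 × 10^-4 M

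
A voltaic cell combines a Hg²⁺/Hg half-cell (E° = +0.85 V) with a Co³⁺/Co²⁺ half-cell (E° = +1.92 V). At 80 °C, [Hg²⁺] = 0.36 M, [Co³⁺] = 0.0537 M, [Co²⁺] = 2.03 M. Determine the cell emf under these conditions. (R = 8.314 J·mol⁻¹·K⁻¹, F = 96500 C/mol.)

0.975 V

The Co³⁺/Co²⁺ couple has the higher reduction potential and acts as the cathode, so E°_cell = +1.92 − (+0.85) = 1.07 V.
Balancing electrons gives n = 2; the reaction quotient is Q = [Hg²⁺]·[Co²⁺]^2/[Co³⁺]^2 = 514.
E = E° − (RT/nF) ln Q = 1.07 − (8.314×353)/(2×96500) × (6.243) = 1.070 − 0.095 = 0.975 V.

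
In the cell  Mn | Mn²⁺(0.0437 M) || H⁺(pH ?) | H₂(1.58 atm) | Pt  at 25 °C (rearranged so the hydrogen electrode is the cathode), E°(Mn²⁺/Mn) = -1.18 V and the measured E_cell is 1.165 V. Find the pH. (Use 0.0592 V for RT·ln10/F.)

E°_cell = 1.18 V and n = 2.
log Q = n(E° − E)/0.0592 = 2×(1.18 − 1.165)/0.0592 = 0.507.
With Q = [Mn²⁺]·P(H₂) / [H⁺]^2, solving for [H⁺] gives log[H⁺] = -0.834, so pH = 0.83.

pH = 0.83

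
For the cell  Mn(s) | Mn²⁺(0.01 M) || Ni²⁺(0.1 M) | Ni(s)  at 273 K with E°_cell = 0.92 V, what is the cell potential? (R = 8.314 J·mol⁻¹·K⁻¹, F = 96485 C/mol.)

Balancing electrons gives n = 2; the reaction quotient is Q = [Mn²⁺]/[Ni²⁺] = 0.100.
E = E° − (RT/nF) ln Q = 0.92 − (8.314×273)/(2×96485) × (-2.303) = 0.920 + 0.027 = 0.947 V.

0.947 V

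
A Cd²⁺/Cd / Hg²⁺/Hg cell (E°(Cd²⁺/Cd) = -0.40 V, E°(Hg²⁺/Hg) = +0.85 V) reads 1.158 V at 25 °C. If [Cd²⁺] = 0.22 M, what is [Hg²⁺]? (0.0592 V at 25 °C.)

From the Nernst equation, log Q = n(E° − E)/0.0592 = 2(1.25 − 1.158)/0.0592 = 3.108, so Q = 1280.
With Q = [Cd²⁺]/[Hg²⁺] and the known concentrations, [Hg²⁺] in the denominator gives [Hg²⁺] = 1.7 × 10^-4 M.

1.7 × 10^-4 M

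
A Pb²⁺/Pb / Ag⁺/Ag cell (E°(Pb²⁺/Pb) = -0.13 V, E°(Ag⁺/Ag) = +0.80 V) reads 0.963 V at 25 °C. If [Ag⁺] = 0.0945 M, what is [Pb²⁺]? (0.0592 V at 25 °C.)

6.9 × 10^-4 M

From the Nernst equation, log Q = n(E° − E)/0.0592 = 2(0.93 − 0.963)/0.0592 = -1.115, so Q = 0.0768.
With Q = [Pb²⁺]/[Ag⁺]^2 and the known concentrations, [Pb²⁺] in the numerator gives [Pb²⁺] = 6.9 × 10^-4 M.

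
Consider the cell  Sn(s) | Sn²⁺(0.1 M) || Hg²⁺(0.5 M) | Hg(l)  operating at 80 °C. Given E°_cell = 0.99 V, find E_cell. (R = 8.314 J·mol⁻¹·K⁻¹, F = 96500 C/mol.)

Balancing electrons gives n = 2; the reaction quotient is Q = [Sn²⁺]/[Hg²⁺] = 0.200.
E = E° − (RT/nF) ln Q = 0.99 − (8.314×353)/(2×96500) × (-1.609) = 0.990 + 0.024 = 1.014 V.

1.01 V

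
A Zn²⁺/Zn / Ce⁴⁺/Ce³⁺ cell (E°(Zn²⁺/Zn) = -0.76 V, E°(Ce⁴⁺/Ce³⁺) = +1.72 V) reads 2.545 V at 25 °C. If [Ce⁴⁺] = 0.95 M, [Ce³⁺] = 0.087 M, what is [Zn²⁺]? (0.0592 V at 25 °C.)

From the Nernst equation, log Q = n(E° − E)/0.0592 = 2(2.48 − 2.545)/0.0592 = -2.196, so Q = 0.00637.
With Q = [Zn²⁺]·[Ce³⁺]^2/[Ce⁴⁺]^2 and the known concentrations, [Zn²⁺] in the numerator gives [Zn²⁺] = 0.76 M.

0.76 M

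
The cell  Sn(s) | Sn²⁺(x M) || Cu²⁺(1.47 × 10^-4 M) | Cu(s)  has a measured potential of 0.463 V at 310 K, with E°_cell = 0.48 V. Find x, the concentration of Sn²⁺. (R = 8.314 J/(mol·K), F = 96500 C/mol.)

5.3 × 10^-4 M

From the Nernst equation, ln Q = nF(E° − E)/RT = 2×96500×(0.48 − 0.463)/(8.314×310) = 1.273, so Q = 3.57.
With Q = [Sn²⁺]/[Cu²⁺] and the known concentrations, [Sn²⁺] in the numerator gives [Sn²⁺] = 5.3 × 10^-4 M.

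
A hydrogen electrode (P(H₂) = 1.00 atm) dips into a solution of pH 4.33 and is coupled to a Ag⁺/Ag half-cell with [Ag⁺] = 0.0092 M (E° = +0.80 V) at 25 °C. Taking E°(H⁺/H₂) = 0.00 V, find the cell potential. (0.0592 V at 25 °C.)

0.94 V

The Ag⁺/Ag couple is the cathode, so E°_cell = 0.80 V; n = 2.
[H⁺] = 10^(−4.33) = 4.7 × 10^-5 M, and Q = [H⁺]^2 / ([Ag⁺]^2·P(H₂)) = 2.58 × 10^-5.
E = E° − (0.0592/2) log Q = 0.80 − (0.0592/2)(-4.588) = 0.936 V.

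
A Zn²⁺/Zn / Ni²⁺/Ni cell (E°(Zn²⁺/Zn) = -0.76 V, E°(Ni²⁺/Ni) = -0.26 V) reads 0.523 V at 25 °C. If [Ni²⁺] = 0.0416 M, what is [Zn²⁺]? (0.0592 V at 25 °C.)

0.007 M

From the Nernst equation, log Q = n(E° − E)/0.0592 = 2(0.50 − 0.523)/0.0592 = -0.777, so Q = 0.167.
With Q = [Zn²⁺]/[Ni²⁺] and the known concentrations, [Zn²⁺] in the numerator gives [Zn²⁺] = 0.007 M.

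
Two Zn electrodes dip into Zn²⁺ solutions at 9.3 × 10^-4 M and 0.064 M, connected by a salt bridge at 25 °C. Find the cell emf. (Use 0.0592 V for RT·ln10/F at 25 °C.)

Both half-cells are Zn²⁺/Zn, so E°_cell = 0. The concentrated side is the cathode; the cell reaction moves Zn²⁺ from high to low concentration with n = 2.
Q = [Zn²⁺]_dilute/[Zn²⁺]_conc = 9.3 × 10^-4/0.064 = 0.0145.
E = 0 − (0.0592/2) log Q = −(0.0592/2)(-1.838) = 0.0544 V.

0.054 V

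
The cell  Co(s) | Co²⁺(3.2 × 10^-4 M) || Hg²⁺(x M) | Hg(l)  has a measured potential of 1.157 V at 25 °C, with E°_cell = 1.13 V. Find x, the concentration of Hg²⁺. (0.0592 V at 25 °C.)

0.0026 M

From the Nernst equation, log Q = n(E° − E)/0.0592 = 2(1.13 − 1.157)/0.0592 = -0.912, so Q = 0.122.
With Q = [Co²⁺]/[Hg²⁺] and the known concentrations, [Hg²⁺] in the denominator gives [Hg²⁺] = 0.0026 M.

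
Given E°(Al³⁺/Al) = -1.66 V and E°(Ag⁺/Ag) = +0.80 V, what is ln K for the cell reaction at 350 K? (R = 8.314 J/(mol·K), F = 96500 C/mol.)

ln K = 244.7

E°_cell = +0.80 − (-1.66) = 2.46 V, with n = 3 electrons transferred.
At equilibrium E = 0, so the Nernst equation gives ln K = nFE°/RT = (3)(96500)(2.46)/((8.314)(350)) = 244.74.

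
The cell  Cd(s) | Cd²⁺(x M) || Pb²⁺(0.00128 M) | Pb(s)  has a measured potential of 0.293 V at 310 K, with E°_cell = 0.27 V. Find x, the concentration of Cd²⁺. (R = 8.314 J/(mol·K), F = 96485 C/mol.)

From the Nernst equation, ln Q = nF(E° − E)/RT = 2×96485×(0.27 − 0.293)/(8.314×310) = -1.722, so Q = 0.179.
With Q = [Cd²⁺]/[Pb²⁺] and the known concentrations, [Cd²⁺] in the numerator gives [Cd²⁺] = 2.3 × 10^-4 M.

2.3 × 10^-4 M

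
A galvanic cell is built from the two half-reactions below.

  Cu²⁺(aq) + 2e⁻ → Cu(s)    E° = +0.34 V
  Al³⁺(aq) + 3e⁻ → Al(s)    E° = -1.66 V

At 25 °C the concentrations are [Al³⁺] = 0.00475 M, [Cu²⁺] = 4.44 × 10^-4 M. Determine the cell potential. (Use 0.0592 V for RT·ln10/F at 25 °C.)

1.95 V

The Cu²⁺/Cu couple has the higher reduction potential and acts as the cathode, so E°_cell = +0.34 − (-1.66) = 2.00 V.
Balancing electrons gives n = 6; the reaction quotient is Q = [Al³⁺]^2/[Cu²⁺]^3 = 2.58 × 10^5.
At 25 °C, E = E° − (0.0592/n) log Q = 2.00 − (0.0592/6)(5.411) = 2.000 − 0.053 = 1.947 V.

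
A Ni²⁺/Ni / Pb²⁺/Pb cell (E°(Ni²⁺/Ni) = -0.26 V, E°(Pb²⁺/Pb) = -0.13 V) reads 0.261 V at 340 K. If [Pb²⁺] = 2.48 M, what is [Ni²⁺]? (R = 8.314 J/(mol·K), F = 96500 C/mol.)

From the Nernst equation, ln Q = nF(E° − E)/RT = 2×96500×(0.13 − 0.261)/(8.314×340) = -8.944, so Q = 1.3 × 10^-4.
With Q = [Ni²⁺]/[Pb²⁺] and the known concentrations, [Ni²⁺] in the numerator gives [Ni²⁺] = 3.2 × 10^-4 M.

3.2 × 10^-4 M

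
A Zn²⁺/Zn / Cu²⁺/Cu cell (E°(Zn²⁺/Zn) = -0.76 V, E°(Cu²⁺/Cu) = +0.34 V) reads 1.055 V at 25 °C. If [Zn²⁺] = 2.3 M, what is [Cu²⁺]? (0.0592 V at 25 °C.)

From the Nernst equation, log Q = n(E° − E)/0.0592 = 2(1.10 − 1.055)/0.0592 = 1.520, so Q = 33.1.
With Q = [Zn²⁺]/[Cu²⁺] and the known concentrations, [Cu²⁺] in the denominator gives [Cu²⁺] = 0.069 M.

0.069 M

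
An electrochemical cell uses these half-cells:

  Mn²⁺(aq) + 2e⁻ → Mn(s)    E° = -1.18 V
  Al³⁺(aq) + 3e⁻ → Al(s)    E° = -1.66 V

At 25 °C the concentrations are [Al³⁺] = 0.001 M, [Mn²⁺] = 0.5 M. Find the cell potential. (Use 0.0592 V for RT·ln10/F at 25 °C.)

The Mn²⁺/Mn couple has the higher reduction potential and acts as the cathode, so E°_cell = -1.18 − (-1.66) = 0.48 V.
Balancing electrons gives n = 6; the reaction quotient is Q = [Al³⁺]^2/[Mn²⁺]^3 = 8 × 10^-6.
At 25 °C, E = E° − (0.0592/n) log Q = 0.48 − (0.0592/6)(-5.097) = 0.480 + 0.050 = 0.530 V.

0.530 V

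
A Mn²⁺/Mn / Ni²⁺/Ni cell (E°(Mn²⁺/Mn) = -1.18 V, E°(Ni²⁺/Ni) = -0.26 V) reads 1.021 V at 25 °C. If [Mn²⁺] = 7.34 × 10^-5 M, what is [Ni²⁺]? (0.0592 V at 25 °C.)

From the Nernst equation, log Q = n(E° − E)/0.0592 = 2(0.92 − 1.021)/0.0592 = -3.412, so Q = 3.87 × 10^-4.
With Q = [Mn²⁺]/[Ni²⁺] and the known concentrations, [Ni²⁺] in the denominator gives [Ni²⁺] = 0.19 M.

0.19 M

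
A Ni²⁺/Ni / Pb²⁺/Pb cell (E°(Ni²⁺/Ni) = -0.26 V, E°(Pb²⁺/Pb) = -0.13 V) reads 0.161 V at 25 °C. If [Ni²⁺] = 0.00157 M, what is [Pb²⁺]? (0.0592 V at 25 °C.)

0.018 M

From the Nernst equation, log Q = n(E° − E)/0.0592 = 2(0.13 − 0.161)/0.0592 = -1.047, so Q = 0.0897.
With Q = [Ni²⁺]/[Pb²⁺] and the known concentrations, [Pb²⁺] in the denominator gives [Pb²⁺] = 0.018 M.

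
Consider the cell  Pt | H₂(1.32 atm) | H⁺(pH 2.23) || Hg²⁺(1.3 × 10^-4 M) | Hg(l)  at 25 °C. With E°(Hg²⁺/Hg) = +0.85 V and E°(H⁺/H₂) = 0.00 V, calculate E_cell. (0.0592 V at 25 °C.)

The Hg²⁺/Hg couple is the cathode, so E°_cell = 0.85 V; n = 2.
[H⁺] = 10^(−2.23) = 0.0059 M, and Q = [H⁺]^2 / ([Hg²⁺]·P(H₂)) = 0.202.
E = E° − (0.0592/2) log Q = 0.85 − (0.0592/2)(-0.695) = 0.871 V.

0.87 V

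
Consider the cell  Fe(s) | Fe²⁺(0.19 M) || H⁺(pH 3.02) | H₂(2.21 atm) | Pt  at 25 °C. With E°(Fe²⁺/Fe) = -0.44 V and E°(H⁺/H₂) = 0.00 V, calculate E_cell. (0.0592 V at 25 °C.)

The hydrogen couple is the cathode, so E°_cell = 0.44 V; n = 2.
[H⁺] = 10^(−3.02) = 9.5 × 10^-4 M, and Q = [Fe²⁺]·P(H₂) / [H⁺]^2 = 4.6 × 10^5.
E = E° − (0.0592/2) log Q = 0.44 − (0.0592/2)(5.663) = 0.272 V.

0.27 V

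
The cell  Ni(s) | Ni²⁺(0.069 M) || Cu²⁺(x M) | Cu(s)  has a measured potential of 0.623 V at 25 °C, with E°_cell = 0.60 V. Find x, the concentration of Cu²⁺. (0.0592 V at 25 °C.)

0.41 M

From the Nernst equation, log Q = n(E° − E)/0.0592 = 2(0.60 − 0.623)/0.0592 = -0.777, so Q = 0.167.
With Q = [Ni²⁺]/[Cu²⁺] and the known concentrations, [Cu²⁺] in the denominator gives [Cu²⁺] = 0.41 M.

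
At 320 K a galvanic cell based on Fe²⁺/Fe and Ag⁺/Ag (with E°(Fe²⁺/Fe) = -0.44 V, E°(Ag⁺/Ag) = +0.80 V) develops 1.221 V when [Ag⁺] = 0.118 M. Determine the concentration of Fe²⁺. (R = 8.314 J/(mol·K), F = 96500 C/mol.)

0.055 M

From the Nernst equation, ln Q = nF(E° − E)/RT = 2×96500×(1.24 − 1.221)/(8.314×320) = 1.378, so Q = 3.97.
With Q = [Fe²⁺]/[Ag⁺]^2 and the known concentrations, [Fe²⁺] in the numerator gives [Fe²⁺] = 0.055 M.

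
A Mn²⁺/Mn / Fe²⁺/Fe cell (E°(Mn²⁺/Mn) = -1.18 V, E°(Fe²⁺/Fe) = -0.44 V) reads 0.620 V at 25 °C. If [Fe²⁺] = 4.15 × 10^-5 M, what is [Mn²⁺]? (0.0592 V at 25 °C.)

From the Nernst equation, log Q = n(E° − E)/0.0592 = 2(0.74 − 0.620)/0.0592 = 4.054, so Q = 1.13 × 10^4.
With Q = [Mn²⁺]/[Fe²⁺] and the known concentrations, [Mn²⁺] in the numerator gives [Mn²⁺] = 0.47 M.

0.47 M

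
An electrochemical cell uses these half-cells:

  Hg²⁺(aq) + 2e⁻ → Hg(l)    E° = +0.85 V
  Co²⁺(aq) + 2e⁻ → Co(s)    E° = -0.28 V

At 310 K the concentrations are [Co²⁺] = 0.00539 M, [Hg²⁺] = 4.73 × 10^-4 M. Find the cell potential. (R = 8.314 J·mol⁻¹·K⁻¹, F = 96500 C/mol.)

The Hg²⁺/Hg couple has the higher reduction potential and acts as the cathode, so E°_cell = +0.85 − (-0.28) = 1.13 V.
Balancing electrons gives n = 2; the reaction quotient is Q = [Co²⁺]/[Hg²⁺] = 11.4.
E = E° − (RT/nF) ln Q = 1.13 − (8.314×310)/(2×96500) × (2.433) = 1.130 − 0.032 = 1.098 V.

1.10 V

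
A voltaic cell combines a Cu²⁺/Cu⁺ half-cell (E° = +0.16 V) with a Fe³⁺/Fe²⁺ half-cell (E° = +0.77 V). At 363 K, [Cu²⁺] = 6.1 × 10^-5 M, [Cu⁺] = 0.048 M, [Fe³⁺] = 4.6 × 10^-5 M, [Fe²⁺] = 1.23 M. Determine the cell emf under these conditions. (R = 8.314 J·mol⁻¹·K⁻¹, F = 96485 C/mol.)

The Fe³⁺/Fe²⁺ couple has the higher reduction potential and acts as the cathode, so E°_cell = +0.77 − (+0.16) = 0.61 V.
Balancing electrons gives n = 1; the reaction quotient is Q = [Cu²⁺]·[Fe²⁺]/([Cu⁺]·[Fe³⁺]) = 34.0.
E = E° − (RT/nF) ln Q = 0.61 − (8.314×363)/(1×96485) × (3.526) = 0.610 − 0.110 = 0.500 V.

0.500 V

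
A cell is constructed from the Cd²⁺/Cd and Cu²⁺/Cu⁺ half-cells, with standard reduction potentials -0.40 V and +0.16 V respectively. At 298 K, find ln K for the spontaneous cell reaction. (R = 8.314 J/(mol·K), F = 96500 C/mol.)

E°_cell = +0.16 − (-0.40) = 0.56 V, with n = 2 electrons transferred.
At equilibrium E = 0, so the Nernst equation gives ln K = nFE°/RT = (2)(96500)(0.56)/((8.314)(298)) = 43.62.

ln K = 43.6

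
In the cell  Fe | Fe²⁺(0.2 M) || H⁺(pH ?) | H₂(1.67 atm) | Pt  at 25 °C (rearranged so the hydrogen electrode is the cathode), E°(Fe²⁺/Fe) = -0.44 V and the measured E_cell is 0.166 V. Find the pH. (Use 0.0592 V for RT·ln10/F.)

pH = 4.87

E°_cell = 0.44 V and n = 2.
log Q = n(E° − E)/0.0592 = 2×(0.44 − 0.166)/0.0592 = 9.257.
With Q = [Fe²⁺]·P(H₂) / [H⁺]^2, solving for [H⁺] gives log[H⁺] = -4.867, so pH = 4.87.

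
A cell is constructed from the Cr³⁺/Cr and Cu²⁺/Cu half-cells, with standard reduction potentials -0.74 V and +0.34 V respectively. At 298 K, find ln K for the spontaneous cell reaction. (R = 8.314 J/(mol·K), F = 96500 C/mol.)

ln K = 252.4

E°_cell = +0.34 − (-0.74) = 1.08 V, with n = 6 electrons transferred.
At equilibrium E = 0, so the Nernst equation gives ln K = nFE°/RT = (6)(96500)(1.08)/((8.314)(298)) = 252.39.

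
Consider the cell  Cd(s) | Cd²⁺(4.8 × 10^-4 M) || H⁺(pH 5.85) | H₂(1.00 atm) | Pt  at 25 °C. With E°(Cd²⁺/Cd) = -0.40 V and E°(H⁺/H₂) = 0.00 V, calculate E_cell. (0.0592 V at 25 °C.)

0.15 V

The hydrogen couple is the cathode, so E°_cell = 0.40 V; n = 2.
[H⁺] = 10^(−5.85) = 1.4 × 10^-6 M, and Q = [Cd²⁺]·P(H₂) / [H⁺]^2 = 2.41 × 10^8.
E = E° − (0.0592/2) log Q = 0.40 − (0.0592/2)(8.381) = 0.152 V.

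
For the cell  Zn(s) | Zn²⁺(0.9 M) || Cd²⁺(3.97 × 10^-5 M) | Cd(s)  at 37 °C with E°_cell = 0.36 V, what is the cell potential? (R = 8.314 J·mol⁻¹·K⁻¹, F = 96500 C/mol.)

0.226 V

Balancing electrons gives n = 2; the reaction quotient is Q = [Zn²⁺]/[Cd²⁺] = 2.27 × 10^4.
E = E° − (RT/nF) ln Q = 0.36 − (8.314×310)/(2×96500) × (10.029) = 0.360 − 0.134 = 0.226 V.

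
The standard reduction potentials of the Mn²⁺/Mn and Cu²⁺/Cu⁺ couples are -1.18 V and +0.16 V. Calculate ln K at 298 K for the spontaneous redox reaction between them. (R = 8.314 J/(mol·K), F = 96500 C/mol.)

E°_cell = +0.16 − (-1.18) = 1.34 V, with n = 2 electrons transferred.
At equilibrium E = 0, so the Nernst equation gives ln K = nFE°/RT = (2)(96500)(1.34)/((8.314)(298)) = 104.38.

ln K = 104.4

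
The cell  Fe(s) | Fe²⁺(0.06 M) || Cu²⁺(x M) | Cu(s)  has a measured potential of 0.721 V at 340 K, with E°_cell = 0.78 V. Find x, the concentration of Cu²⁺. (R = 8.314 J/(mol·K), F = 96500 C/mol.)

0.0011 M

From the Nernst equation, ln Q = nF(E° − E)/RT = 2×96500×(0.78 − 0.721)/(8.314×340) = 4.028, so Q = 56.2.
With Q = [Fe²⁺]/[Cu²⁺] and the known concentrations, [Cu²⁺] in the denominator gives [Cu²⁺] = 0.0011 M.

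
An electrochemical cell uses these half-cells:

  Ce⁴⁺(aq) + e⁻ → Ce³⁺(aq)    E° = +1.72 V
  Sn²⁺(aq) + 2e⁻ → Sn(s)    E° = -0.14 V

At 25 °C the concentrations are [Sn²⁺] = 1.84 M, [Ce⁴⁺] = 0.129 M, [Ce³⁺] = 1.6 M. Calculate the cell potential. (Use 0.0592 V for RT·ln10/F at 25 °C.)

The Ce⁴⁺/Ce³⁺ couple has the higher reduction potential and acts as the cathode, so E°_cell = +1.72 − (-0.14) = 1.86 V.
Balancing electrons gives n = 2; the reaction quotient is Q = [Sn²⁺]·[Ce³⁺]^2/[Ce⁴⁺]^2 = 283.
At 25 °C, E = E° − (0.0592/n) log Q = 1.86 − (0.0592/2)(2.452) = 1.860 − 0.073 = 1.787 V.

1.79 V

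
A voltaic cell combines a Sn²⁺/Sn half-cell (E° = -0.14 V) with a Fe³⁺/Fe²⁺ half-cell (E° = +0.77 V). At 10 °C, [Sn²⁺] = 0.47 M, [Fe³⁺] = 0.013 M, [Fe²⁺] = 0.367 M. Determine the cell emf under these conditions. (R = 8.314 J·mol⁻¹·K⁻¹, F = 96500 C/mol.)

0.838 V

The Fe³⁺/Fe²⁺ couple has the higher reduction potential and acts as the cathode, so E°_cell = +0.77 − (-0.14) = 0.91 V.
Balancing electrons gives n = 2; the reaction quotient is Q = [Sn²⁺]·[Fe²⁺]^2/[Fe³⁺]^2 = 375.
E = E° − (RT/nF) ln Q = 0.91 − (8.314×283)/(2×96500) × (5.926) = 0.910 − 0.072 = 0.838 V.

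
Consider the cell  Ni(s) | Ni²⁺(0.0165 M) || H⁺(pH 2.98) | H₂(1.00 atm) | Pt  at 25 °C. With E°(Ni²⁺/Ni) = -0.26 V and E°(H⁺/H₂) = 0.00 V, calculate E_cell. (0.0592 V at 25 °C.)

The hydrogen couple is the cathode, so E°_cell = 0.26 V; n = 2.
[H⁺] = 10^(−2.98) = 0.0010 M, and Q = [Ni²⁺]·P(H₂) / [H⁺]^2 = 1.5 × 10^4.
E = E° − (0.0592/2) log Q = 0.26 − (0.0592/2)(4.177) = 0.136 V.

0.14 V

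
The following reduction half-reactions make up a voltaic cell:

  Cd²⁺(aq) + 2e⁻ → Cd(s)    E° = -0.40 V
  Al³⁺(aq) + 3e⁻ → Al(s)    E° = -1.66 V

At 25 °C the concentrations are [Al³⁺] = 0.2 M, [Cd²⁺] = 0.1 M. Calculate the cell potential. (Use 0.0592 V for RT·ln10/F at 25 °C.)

1.24 V

The Cd²⁺/Cd couple has the higher reduction potential and acts as the cathode, so E°_cell = -0.40 − (-1.66) = 1.26 V.
Balancing electrons gives n = 6; the reaction quotient is Q = [Al³⁺]^2/[Cd²⁺]^3 = 40.0.
At 25 °C, E = E° − (0.0592/n) log Q = 1.26 − (0.0592/6)(1.602) = 1.260 − 0.016 = 1.244 V.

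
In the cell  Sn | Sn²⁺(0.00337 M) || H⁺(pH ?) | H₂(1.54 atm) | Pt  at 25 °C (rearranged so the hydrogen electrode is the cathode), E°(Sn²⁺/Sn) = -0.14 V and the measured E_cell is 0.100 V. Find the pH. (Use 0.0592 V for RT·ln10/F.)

E°_cell = 0.14 V and n = 2.
log Q = n(E° − E)/0.0592 = 2×(0.14 − 0.100)/0.0592 = 1.351.
With Q = [Sn²⁺]·P(H₂) / [H⁺]^2, solving for [H⁺] gives log[H⁺] = -1.818, so pH = 1.82.

pH = 1.82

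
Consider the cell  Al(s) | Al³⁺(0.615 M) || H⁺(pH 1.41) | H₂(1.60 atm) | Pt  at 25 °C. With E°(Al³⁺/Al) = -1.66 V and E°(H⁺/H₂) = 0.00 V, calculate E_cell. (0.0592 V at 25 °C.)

The hydrogen couple is the cathode, so E°_cell = 1.66 V; n = 6.
[H⁺] = 10^(−1.41) = 0.039 M, and Q = [Al³⁺]^2·P(H₂)^3 / [H⁺]^6 = 4.47 × 10^8.
E = E° − (0.0592/6) log Q = 1.66 − (0.0592/6)(8.650) = 1.575 V.

1.57 V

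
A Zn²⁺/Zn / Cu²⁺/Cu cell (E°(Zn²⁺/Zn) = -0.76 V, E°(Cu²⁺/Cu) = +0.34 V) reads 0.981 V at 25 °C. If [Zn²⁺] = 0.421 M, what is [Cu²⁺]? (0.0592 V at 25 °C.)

From the Nernst equation, log Q = n(E° − E)/0.0592 = 2(1.10 − 0.981)/0.0592 = 4.020, so Q = 1.05 × 10^4.
With Q = [Zn²⁺]/[Cu²⁺] and the known concentrations, [Cu²⁺] in the denominator gives [Cu²⁺] = 4 × 10^-5 M.

4 × 10^-5 M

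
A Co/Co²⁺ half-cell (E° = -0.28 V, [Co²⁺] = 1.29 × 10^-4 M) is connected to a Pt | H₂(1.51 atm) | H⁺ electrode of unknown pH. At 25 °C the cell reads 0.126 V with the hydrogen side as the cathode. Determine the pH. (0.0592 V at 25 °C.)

pH = 4.46

E°_cell = 0.28 V and n = 2.
log Q = n(E° − E)/0.0592 = 2×(0.28 − 0.126)/0.0592 = 5.203.
With Q = [Co²⁺]·P(H₂) / [H⁺]^2, solving for [H⁺] gives log[H⁺] = -4.457, so pH = 4.46.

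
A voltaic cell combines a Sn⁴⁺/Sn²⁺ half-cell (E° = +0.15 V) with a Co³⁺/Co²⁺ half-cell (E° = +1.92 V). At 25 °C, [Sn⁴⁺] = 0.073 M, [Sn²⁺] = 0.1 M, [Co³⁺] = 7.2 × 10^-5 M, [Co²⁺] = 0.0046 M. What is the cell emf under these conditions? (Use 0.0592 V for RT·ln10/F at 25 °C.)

The Co³⁺/Co²⁺ couple has the higher reduction potential and acts as the cathode, so E°_cell = +1.92 − (+0.15) = 1.77 V.
Balancing electrons gives n = 2; the reaction quotient is Q = [Sn⁴⁺]·[Co²⁺]^2/([Sn²⁺]·[Co³⁺]^2) = 2980.
At 25 °C, E = E° − (0.0592/n) log Q = 1.77 − (0.0592/2)(3.474) = 1.770 − 0.103 = 1.667 V.

1.67 V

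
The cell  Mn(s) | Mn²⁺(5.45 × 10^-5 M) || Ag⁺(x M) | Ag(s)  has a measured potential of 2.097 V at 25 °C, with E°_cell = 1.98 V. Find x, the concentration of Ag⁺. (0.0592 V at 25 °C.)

0.7 M

From the Nernst equation, log Q = n(E° − E)/0.0592 = 2(1.98 − 2.097)/0.0592 = -3.953, so Q = 1.12 × 10^-4.
With Q = [Mn²⁺]/[Ag⁺]^2 and the known concentrations, [Ag⁺]^2 in the denominator gives [Ag⁺] = 0.7 M.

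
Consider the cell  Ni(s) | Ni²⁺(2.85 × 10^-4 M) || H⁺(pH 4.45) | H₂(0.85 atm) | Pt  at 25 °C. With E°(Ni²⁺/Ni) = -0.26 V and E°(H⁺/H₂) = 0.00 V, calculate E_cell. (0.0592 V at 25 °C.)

The hydrogen couple is the cathode, so E°_cell = 0.26 V; n = 2.
[H⁺] = 10^(−4.45) = 3.5 × 10^-5 M, and Q = [Ni²⁺]·P(H₂) / [H⁺]^2 = 1.92 × 10^5.
E = E° − (0.0592/2) log Q = 0.26 − (0.0592/2)(5.284) = 0.104 V.

0.10 V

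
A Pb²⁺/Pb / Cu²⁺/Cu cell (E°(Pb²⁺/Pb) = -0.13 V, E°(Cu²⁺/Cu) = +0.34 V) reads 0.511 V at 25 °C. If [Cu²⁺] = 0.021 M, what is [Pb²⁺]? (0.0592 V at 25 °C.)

From the Nernst equation, log Q = n(E° − E)/0.0592 = 2(0.47 − 0.511)/0.0592 = -1.385, so Q = 0.0412.
With Q = [Pb²⁺]/[Cu²⁺] and the known concentrations, [Pb²⁺] in the numerator gives [Pb²⁺] = 8.7 × 10^-4 M.

8.7 × 10^-4 M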